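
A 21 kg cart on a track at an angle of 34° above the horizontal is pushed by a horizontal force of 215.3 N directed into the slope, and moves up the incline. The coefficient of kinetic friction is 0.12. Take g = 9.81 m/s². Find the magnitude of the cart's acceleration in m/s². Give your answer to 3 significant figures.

The horizontal push has components F cos 34° = 215.3 × 0.8290 = 178.484 N up the incline and F sin 34° = 215.3 × 0.5592 = 120.396 N pressing into the surface.
The normal force is therefore N = mg cos 34° + F sin 34° = 170.782 + 120.396 = 291.178 N, and kinetic friction down the slope is μN = 0.12 × 291.178 = 34.941 N.
Along the incline: F cos 34° − mg sin 34° − μN = ma, so 178.484 − 115.201 − 34.941 = 21 a, giving a = 1.3496 m/s².

1.35 m/s²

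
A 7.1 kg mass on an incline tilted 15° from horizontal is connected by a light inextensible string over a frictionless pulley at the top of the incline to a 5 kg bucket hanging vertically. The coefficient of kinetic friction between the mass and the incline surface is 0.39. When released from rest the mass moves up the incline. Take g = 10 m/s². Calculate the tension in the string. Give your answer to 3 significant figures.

48.0 N

For the mass on the incline: the weight component along the slope is m₁g sin 15° = 7.1 × 10 × 0.2588 = 18.375 N and the normal force is N = m₁g cos 15° = 68.581 N.
Kinetic friction opposes the mass's motion up the incline: f = μN = 0.39 × 68.581 = 26.747 N acting down the slope.
Newton's second law for the mass (up-slope positive): T − 18.375 − 26.747 = 7.1 a. For the hanging bucket (downward positive): 5 × 10 − T = 5 a.
Adding the two equations eliminates T: 4.878 = 12.1 a, so a = 0.4031 m/s².
Then from the hanging bucket's equation, T = 5 × (10 − 0.4031) = 47.984 N.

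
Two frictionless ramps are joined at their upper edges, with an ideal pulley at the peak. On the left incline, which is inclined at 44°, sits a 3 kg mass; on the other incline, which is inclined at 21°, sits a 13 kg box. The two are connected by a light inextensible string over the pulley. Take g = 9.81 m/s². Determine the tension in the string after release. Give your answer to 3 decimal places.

Resolve each weight along its own incline: the 3 kg mass has component 3 × 9.81 × sin 44° = 20.444 N down its slope, and the 13 kg mass has 13 × 9.81 × sin 21° = 45.703 N down its slope.
The 13 kg side's 45.703 N exceeds the other side's 20.444 N, so that mass slides down and the 3 kg mass slides up. Taking that direction as positive, Newton's second law for the whole system gives 45.703 − 20.444 = (3 + 13) a, so a = 25.259 / 16 = 1.5787 m/s².
For the 3 kg mass (up-slope positive): T − 20.444 = 3 × 1.5787, so T = 25.180 N.

25.180 N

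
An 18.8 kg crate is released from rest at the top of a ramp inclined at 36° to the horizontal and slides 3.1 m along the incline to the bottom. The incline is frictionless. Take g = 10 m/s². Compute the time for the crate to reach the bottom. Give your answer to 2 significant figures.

The weight component along the incline is mg sin 36° = 110.504 N and the normal force is N = mg cos 36° = 152.095 N.
With no friction, a = g sin 36° = 5.8779 m/s².
Starting from rest, L = ½at², so t = √(2L/a) = √(2 × 3.1 / 5.8779) = 1.0270 s.

1.0 s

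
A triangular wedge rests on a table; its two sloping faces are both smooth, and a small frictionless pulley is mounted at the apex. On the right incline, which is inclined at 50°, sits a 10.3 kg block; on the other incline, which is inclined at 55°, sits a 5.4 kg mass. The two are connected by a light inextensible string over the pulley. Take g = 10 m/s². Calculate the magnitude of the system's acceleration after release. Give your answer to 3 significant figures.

Resolve each weight along its own incline: the 10.3 kg mass has component 10.3 × 10 × sin 50° = 78.903 N down its slope, and the 5.4 kg mass has 5.4 × 10 × sin 55° = 44.234 N down its slope.
The 10.3 kg side's 78.903 N exceeds the other side's 44.234 N, so that mass slides down and the 5.4 kg mass slides up. Taking that direction as positive, Newton's second law for the whole system gives 78.903 − 44.234 = (10.3 + 5.4) a, so a = 34.669 / 15.7 = 2.2082 m/s².

2.21 m/s²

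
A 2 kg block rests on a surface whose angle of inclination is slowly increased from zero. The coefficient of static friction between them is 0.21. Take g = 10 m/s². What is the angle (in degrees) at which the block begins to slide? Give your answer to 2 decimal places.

At the threshold of sliding, static friction is at its maximum μ_s N and exactly balances the weight component along the incline: mg sin θ = μ_s mg cos θ.
Hence tan θ = μ_s = 0.21, so θ = arctan(0.21) = 11.8598°.

11.86°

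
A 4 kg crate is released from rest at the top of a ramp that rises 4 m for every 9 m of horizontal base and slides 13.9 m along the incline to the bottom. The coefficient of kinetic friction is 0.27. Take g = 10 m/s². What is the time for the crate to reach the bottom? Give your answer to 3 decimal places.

4.176 s

The weight component along the incline is mg sin 23.96° = 16.246 N and the normal force is N = mg cos 23.96° = 36.552 N.
Friction up the slope is f = μN = 0.27 × 36.552 = 9.869 N, so the net downslope force is 16.246 − 9.869 = 6.377 N and a = 6.377 / 4 = 1.5942 m/s².
Starting from rest, L = ½at², so t = √(2L/a) = √(2 × 13.9 / 1.5942) = 4.1759 s.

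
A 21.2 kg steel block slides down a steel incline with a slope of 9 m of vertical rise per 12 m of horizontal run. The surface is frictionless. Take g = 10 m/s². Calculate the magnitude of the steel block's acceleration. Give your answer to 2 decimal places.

Resolving the weight along the incline: the component pulling the steel block down the slope is mg sin 36.87° = 21.2 × 10 × 0.6000 = 127.200 N, and the normal force is N = mg cos 36.87° = 21.2 × 10 × 0.8000 = 169.600 N.
With no friction the net force along the incline is 127.200 N, so a = g sin 36.87° = 127.200 / 21.2 = 6.0000 m/s².

6.00 m/s²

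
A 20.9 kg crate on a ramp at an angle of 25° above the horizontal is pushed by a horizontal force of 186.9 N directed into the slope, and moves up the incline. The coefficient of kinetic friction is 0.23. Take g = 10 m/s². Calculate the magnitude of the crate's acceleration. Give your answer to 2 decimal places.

The horizontal push has components F cos 25° = 186.9 × 0.9063 = 169.387 N up the incline and F sin 25° = 186.9 × 0.4226 = 78.984 N pressing into the surface.
The normal force is therefore N = mg cos 25° + F sin 25° = 189.417 + 78.984 = 268.401 N, and kinetic friction down the slope is μN = 0.23 × 268.401 = 61.732 N.
Along the incline: F cos 25° − mg sin 25° − μN = ma, so 169.387 − 88.323 − 61.732 = 20.9 a, giving a = 0.9250 m/s².

0.92 m/s²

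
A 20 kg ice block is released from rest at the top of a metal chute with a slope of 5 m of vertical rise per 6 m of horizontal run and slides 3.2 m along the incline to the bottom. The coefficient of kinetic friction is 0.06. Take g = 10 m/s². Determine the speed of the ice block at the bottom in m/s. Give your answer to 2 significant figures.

The weight component along the incline is mg sin 39.81° = 128.037 N and the normal force is N = mg cos 39.81° = 153.644 N.
Friction up the slope is f = μN = 0.06 × 153.644 = 9.219 N, so the net downslope force is 128.037 − 9.219 = 118.818 N and a = 118.818 / 20 = 5.9409 m/s².
Starting from rest over a distance of 3.2 m, v² = 2aL = 2 × 5.9409 × 3.2 = 38.0218, so v = 6.1662 m/s.

6.2 m/s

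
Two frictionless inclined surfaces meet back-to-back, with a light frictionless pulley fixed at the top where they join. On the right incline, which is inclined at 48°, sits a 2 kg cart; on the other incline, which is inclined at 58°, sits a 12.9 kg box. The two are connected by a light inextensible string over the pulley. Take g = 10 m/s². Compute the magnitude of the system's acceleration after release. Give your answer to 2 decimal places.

Resolve each weight along its own incline: the 2 kg mass has component 2 × 10 × sin 48° = 14.863 N down its slope, and the 12.9 kg mass has 12.9 × 10 × sin 58° = 109.398 N down its slope.
The 12.9 kg side's 109.398 N exceeds the other side's 14.863 N, so that mass slides down and the 2 kg mass slides up. Taking that direction as positive, Newton's second law for the whole system gives 109.398 − 14.863 = (2 + 12.9) a, so a = 94.535 / 14.9 = 6.3446 m/s².

6.34 m/s²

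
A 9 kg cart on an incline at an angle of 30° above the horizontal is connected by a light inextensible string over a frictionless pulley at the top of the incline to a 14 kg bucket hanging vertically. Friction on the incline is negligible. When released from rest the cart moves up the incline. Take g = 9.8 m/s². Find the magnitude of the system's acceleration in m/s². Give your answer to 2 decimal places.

For the cart on the incline: the weight component along the slope is m₁g sin 30° = 9 × 9.8 × 0.5000 = 44.100 N and the normal force is N = m₁g cos 30° = 76.383 N.
Newton's second law for the cart (up-slope positive): T − 44.100 = 9 a. For the hanging bucket (downward positive): 14 × 9.8 − T = 14 a.
Adding the two equations eliminates T: 93.100 = 23 a, so a = 4.0478 m/s².

4.05 m/s²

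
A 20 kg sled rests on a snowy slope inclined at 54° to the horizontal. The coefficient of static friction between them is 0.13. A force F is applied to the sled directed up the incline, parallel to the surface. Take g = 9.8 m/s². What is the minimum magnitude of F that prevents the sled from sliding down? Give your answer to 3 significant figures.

144 N

The normal force is N = mg cos 54° = 115.206 N. With F at its minimum the sled is on the verge of sliding down, so static friction is at its maximum μ_s N = 0.13 × 115.206 = 14.977 N and acts up the slope.
Equilibrium along the incline: F + μ_s N = mg sin 54°, so F = 158.567 − 14.977 = 143.590 N.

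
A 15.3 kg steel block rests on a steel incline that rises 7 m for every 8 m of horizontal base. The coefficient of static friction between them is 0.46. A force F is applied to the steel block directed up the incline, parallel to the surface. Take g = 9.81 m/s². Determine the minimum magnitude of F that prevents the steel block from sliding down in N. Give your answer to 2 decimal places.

46.88 N

The normal force is N = mg cos 41.19° = 112.956 N. With F at its minimum the steel block is on the verge of sliding down, so static friction is at its maximum μ_s N = 0.46 × 112.956 = 51.960 N and acts up the slope.
Equilibrium along the incline: F + μ_s N = mg sin 41.19°, so F = 98.837 − 51.960 = 46.877 N.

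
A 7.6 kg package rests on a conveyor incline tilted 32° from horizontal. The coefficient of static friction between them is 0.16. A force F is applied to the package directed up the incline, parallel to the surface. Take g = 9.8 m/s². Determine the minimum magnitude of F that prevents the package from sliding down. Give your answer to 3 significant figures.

29.4 N

The normal force is N = mg cos 32° = 63.163 N. With F at its minimum the package is on the verge of sliding down, so static friction is at its maximum μ_s N = 0.16 × 63.163 = 10.106 N and acts up the slope.
Equilibrium along the incline: F + μ_s N = mg sin 32°, so F = 39.468 − 10.106 = 29.362 N.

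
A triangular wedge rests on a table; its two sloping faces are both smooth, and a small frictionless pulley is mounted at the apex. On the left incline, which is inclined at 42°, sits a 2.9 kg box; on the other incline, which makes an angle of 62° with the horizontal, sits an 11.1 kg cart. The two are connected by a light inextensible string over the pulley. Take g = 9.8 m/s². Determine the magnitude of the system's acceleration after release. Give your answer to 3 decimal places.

Resolve each weight along its own incline: the 2.9 kg mass has component 2.9 × 9.8 × sin 42° = 19.017 N down its slope, and the 11.1 kg mass has 11.1 × 9.8 × sin 62° = 96.047 N down its slope.
The 11.1 kg side's 96.047 N exceeds the other side's 19.017 N, so that mass slides down and the 2.9 kg mass slides up. Taking that direction as positive, Newton's second law for the whole system gives 96.047 − 19.017 = (2.9 + 11.1) a, so a = 77.030 / 14 = 5.5021 m/s².

5.502 m/s²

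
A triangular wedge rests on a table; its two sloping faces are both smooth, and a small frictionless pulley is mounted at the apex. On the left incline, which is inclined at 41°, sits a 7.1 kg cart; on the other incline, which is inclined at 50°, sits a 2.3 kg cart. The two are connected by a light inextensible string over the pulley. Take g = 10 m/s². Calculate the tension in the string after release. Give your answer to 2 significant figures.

Resolve each weight along its own incline: the 7.1 kg mass has component 7.1 × 10 × sin 41° = 46.580 N down its slope, and the 2.3 kg mass has 2.3 × 10 × sin 50° = 17.619 N down its slope.
The 7.1 kg side's 46.580 N exceeds the other side's 17.619 N, so that mass slides down and the 2.3 kg mass slides up. Taking that direction as positive, Newton's second law for the whole system gives 46.580 − 17.619 = (7.1 + 2.3) a, so a = 28.961 / 9.4 = 3.0810 m/s².
For the 2.3 kg mass (up-slope positive): T − 17.619 = 2.3 × 3.0810, so T = 24.705 N.

25 N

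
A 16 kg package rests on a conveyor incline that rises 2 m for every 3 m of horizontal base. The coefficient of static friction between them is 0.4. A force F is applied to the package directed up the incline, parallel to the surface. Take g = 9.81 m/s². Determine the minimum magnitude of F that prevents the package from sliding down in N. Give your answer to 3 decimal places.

34.826 N

The normal force is N = mg cos 33.69° = 130.599 N. With F at its minimum the package is on the verge of sliding down, so static friction is at its maximum μ_s N = 0.4 × 130.599 = 52.240 N and acts up the slope.
Equilibrium along the incline: F + μ_s N = mg sin 33.69°, so F = 87.066 − 52.240 = 34.826 N.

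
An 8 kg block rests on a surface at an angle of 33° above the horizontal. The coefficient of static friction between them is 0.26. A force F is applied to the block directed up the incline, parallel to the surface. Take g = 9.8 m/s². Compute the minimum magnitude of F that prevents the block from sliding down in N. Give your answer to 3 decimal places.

The normal force is N = mg cos 33° = 65.752 N. With F at its minimum the block is on the verge of sliding down, so static friction is at its maximum μ_s N = 0.26 × 65.752 = 17.096 N and acts up the slope.
Equilibrium along the incline: F + μ_s N = mg sin 33°, so F = 42.700 − 17.096 = 25.604 N.

25.604 N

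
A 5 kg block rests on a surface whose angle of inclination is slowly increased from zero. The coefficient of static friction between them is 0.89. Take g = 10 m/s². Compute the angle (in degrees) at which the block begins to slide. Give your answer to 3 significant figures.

41.7°

At the threshold of sliding, static friction is at its maximum μ_s N and exactly balances the weight component along the incline: mg sin θ = μ_s mg cos θ.
Hence tan θ = μ_s = 0.89, so θ = arctan(0.89) = 41.6691°.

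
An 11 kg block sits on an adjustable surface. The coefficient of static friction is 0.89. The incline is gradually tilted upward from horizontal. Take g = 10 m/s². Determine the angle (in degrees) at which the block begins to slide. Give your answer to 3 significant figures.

41.7°

At the threshold of sliding, static friction is at its maximum μ_s N and exactly balances the weight component along the incline: mg sin θ = μ_s mg cos θ.
Hence tan θ = μ_s = 0.89, so θ = arctan(0.89) = 41.6691°.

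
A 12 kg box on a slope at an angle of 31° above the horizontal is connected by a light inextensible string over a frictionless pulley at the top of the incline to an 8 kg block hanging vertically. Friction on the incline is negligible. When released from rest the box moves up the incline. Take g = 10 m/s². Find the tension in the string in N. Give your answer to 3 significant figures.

For the box on the incline: the weight component along the slope is m₁g sin 31° = 12 × 10 × 0.5150 = 61.800 N and the normal force is N = m₁g cos 31° = 102.860 N.
Newton's second law for the box (up-slope positive): T − 61.800 = 12 a. For the hanging block (downward positive): 8 × 10 − T = 8 a.
Adding the two equations eliminates T: 18.200 = 20 a, so a = 0.9100 m/s².
Then from the hanging block's equation, T = 8 × (10 − 0.9100) = 72.720 N.

72.7 N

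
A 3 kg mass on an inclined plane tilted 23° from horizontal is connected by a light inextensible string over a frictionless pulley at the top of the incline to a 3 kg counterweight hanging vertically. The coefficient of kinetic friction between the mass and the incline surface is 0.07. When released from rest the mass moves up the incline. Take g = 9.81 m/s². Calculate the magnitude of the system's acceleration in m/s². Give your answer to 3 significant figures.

For the mass on the incline: the weight component along the slope is m₁g sin 23° = 3 × 9.81 × 0.3907 = 11.498 N and the normal force is N = m₁g cos 23° = 27.090 N.
Kinetic friction opposes the mass's motion up the incline: f = μN = 0.07 × 27.090 = 1.896 N acting down the slope.
Newton's second law for the mass (up-slope positive): T − 11.498 − 1.896 = 3 a. For the hanging counterweight (downward positive): 3 × 9.81 − T = 3 a.
Adding the two equations eliminates T: 16.036 = 6 a, so a = 2.6727 m/s².

2.67 m/s²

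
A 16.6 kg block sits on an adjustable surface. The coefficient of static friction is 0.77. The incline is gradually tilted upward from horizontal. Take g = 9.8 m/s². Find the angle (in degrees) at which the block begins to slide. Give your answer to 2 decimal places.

At the threshold of sliding, static friction is at its maximum μ_s N and exactly balances the weight component along the incline: mg sin θ = μ_s mg cos θ.
Hence tan θ = μ_s = 0.77, so θ = arctan(0.77) = 37.5963°.

37.60°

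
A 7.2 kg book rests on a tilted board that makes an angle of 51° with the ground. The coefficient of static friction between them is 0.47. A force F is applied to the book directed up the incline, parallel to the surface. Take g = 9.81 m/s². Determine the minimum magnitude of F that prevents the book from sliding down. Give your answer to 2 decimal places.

The normal force is N = mg cos 51° = 44.450 N. With F at its minimum the book is on the verge of sliding down, so static friction is at its maximum μ_s N = 0.47 × 44.450 = 20.892 N and acts up the slope.
Equilibrium along the incline: F + μ_s N = mg sin 51°, so F = 54.891 − 20.892 = 33.999 N.

34.00 N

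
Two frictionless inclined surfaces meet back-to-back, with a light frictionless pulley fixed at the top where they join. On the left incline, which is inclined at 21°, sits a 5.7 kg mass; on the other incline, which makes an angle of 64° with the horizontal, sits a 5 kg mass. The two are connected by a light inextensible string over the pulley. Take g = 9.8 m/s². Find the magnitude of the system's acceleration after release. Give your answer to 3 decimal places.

2.245 m/s²

Resolve each weight along its own incline: the 5.7 kg mass has component 5.7 × 9.8 × sin 21° = 20.018 N down its slope, and the 5 kg mass has 5 × 9.8 × sin 64° = 44.041 N down its slope.
The 5 kg side's 44.041 N exceeds the other side's 20.018 N, so that mass slides down and the 5.7 kg mass slides up. Taking that direction as positive, Newton's second law for the whole system gives 44.041 − 20.018 = (5.7 + 5) a, so a = 24.023 / 10.7 = 2.2451 m/s².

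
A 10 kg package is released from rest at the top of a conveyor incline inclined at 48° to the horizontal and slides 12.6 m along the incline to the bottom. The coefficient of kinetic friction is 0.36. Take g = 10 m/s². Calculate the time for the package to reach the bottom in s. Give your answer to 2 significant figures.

2.2 s

The weight component along the incline is mg sin 48° = 74.314 N and the normal force is N = mg cos 48° = 66.913 N.
Friction up the slope is f = μN = 0.36 × 66.913 = 24.089 N, so the net downslope force is 74.314 − 24.089 = 50.225 N and a = 50.225 / 10 = 5.0225 m/s².
Starting from rest, L = ½at², so t = √(2L/a) = √(2 × 12.6 / 5.0225) = 2.2400 s.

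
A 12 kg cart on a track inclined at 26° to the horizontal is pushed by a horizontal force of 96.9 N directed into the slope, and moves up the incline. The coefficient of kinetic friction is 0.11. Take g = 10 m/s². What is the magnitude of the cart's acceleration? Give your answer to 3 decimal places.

The horizontal push has components F cos 26° = 96.9 × 0.8988 = 87.094 N up the incline and F sin 26° = 96.9 × 0.4384 = 42.481 N pressing into the surface.
The normal force is therefore N = mg cos 26° + F sin 26° = 107.856 + 42.481 = 150.337 N, and kinetic friction down the slope is μN = 0.11 × 150.337 = 16.537 N.
Along the incline: F cos 26° − mg sin 26° − μN = ma, so 87.094 − 52.608 − 16.537 = 12 a, giving a = 1.4957 m/s².

1.496 m/s²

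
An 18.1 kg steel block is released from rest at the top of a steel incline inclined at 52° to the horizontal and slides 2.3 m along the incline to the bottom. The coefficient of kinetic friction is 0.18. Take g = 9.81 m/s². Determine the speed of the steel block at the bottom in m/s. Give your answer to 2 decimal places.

The weight component along the incline is mg sin 52° = 139.920 N and the normal force is N = mg cos 52° = 109.317 N.
Friction up the slope is f = μN = 0.18 × 109.317 = 19.677 N, so the net downslope force is 139.920 − 19.677 = 120.243 N and a = 120.243 / 18.1 = 6.6433 m/s².
Starting from rest over a distance of 2.3 m, v² = 2aL = 2 × 6.6433 × 2.3 = 30.5592, so v = 5.5280 m/s.

5.53 m/s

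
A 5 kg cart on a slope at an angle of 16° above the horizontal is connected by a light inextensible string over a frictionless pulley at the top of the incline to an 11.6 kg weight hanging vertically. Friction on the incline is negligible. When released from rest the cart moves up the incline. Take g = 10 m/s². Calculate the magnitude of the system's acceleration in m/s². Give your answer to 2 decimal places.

For the cart on the incline: the weight component along the slope is m₁g sin 16° = 5 × 10 × 0.2756 = 13.780 N and the normal force is N = m₁g cos 16° = 48.063 N.
Newton's second law for the cart (up-slope positive): T − 13.780 = 5 a. For the hanging weight (downward positive): 11.6 × 10 − T = 11.6 a.
Adding the two equations eliminates T: 102.220 = 16.6 a, so a = 6.1578 m/s².

6.16 m/s²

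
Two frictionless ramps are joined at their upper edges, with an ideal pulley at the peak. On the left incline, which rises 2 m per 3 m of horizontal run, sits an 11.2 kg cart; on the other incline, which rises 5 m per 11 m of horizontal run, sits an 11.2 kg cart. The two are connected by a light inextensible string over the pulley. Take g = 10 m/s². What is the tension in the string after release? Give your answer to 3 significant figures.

54.2 N

Resolve each weight along its own incline: the 11.2 kg mass has component 11.2 × 10 × sin 33.69° = 62.126 N down its slope, and the 11.2 kg mass has 11.2 × 10 × sin 24.44° = 46.346 N down its slope.
The 11.2 kg side's 62.126 N exceeds the other side's 46.346 N, so that mass slides down and the 11.2 kg mass slides up. Taking that direction as positive, Newton's second law for the whole system gives 62.126 − 46.346 = (11.2 + 11.2) a, so a = 15.780 / 22.4 = 0.7045 m/s².
For the 11.2 kg mass (up-slope positive): T − 46.346 = 11.2 × 0.7045, so T = 54.236 N.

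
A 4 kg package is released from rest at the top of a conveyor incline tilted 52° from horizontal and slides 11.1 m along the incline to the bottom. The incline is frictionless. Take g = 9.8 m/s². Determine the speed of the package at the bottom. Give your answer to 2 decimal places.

13.09 m/s

The weight component along the incline is mg sin 52° = 30.890 N and the normal force is N = mg cos 52° = 24.134 N.
With no friction, a = g sin 52° = 7.7225 m/s².
Starting from rest over a distance of 11.1 m, v² = 2aL = 2 × 7.7225 × 11.1 = 171.4395, so v = 13.0935 m/s.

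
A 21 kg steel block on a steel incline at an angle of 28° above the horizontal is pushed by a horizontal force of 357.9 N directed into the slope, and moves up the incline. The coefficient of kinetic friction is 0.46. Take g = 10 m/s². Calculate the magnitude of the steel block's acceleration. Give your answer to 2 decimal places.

2.61 m/s²

The horizontal push has components F cos 28° = 357.9 × 0.8829 = 315.990 N up the incline and F sin 28° = 357.9 × 0.4695 = 168.034 N pressing into the surface.
The normal force is therefore N = mg cos 28° + F sin 28° = 185.409 + 168.034 = 353.443 N, and kinetic friction down the slope is μN = 0.46 × 353.443 = 162.584 N.
Along the incline: F cos 28° − mg sin 28° − μN = ma, so 315.990 − 98.595 − 162.584 = 21 a, giving a = 2.6100 m/s².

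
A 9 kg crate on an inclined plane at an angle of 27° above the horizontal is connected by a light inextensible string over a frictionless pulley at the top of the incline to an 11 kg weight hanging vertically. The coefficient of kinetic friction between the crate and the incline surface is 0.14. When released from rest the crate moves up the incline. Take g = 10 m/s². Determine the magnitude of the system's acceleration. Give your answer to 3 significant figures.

2.90 m/s²

For the crate on the incline: the weight component along the slope is m₁g sin 27° = 9 × 10 × 0.4540 = 40.860 N and the normal force is N = m₁g cos 27° = 80.191 N.
Kinetic friction opposes the crate's motion up the incline: f = μN = 0.14 × 80.191 = 11.227 N acting down the slope.
Newton's second law for the crate (up-slope positive): T − 40.860 − 11.227 = 9 a. For the hanging weight (downward positive): 11 × 10 − T = 11 a.
Adding the two equations eliminates T: 57.913 = 20 a, so a = 2.8956 m/s².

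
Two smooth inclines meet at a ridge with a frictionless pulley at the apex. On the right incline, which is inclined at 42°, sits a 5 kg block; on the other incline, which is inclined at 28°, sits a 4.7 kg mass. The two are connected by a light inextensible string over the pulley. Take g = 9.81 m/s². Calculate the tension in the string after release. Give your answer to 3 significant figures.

Resolve each weight along its own incline: the 5 kg mass has component 5 × 9.81 × sin 42° = 32.821 N down its slope, and the 4.7 kg mass has 4.7 × 9.81 × sin 28° = 21.646 N down its slope.
The 5 kg side's 32.821 N exceeds the other side's 21.646 N, so that mass slides down and the 4.7 kg mass slides up. Taking that direction as positive, Newton's second law for the whole system gives 32.821 − 21.646 = (5 + 4.7) a, so a = 11.175 / 9.7 = 1.1521 m/s².
For the 4.7 kg mass (up-slope positive): T − 21.646 = 4.7 × 1.1521, so T = 27.061 N.

27.1 N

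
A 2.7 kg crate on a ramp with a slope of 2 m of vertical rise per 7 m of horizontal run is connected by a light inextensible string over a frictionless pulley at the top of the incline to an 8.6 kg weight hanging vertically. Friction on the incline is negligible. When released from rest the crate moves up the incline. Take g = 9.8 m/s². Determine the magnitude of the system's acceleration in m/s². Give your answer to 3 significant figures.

For the crate on the incline: the weight component along the slope is m₁g sin 15.95° = 2.7 × 9.8 × 0.2747 = 7.269 N and the normal force is N = m₁g cos 15.95° = 25.442 N.
Newton's second law for the crate (up-slope positive): T − 7.269 = 2.7 a. For the hanging weight (downward positive): 8.6 × 9.8 − T = 8.6 a.
Adding the two equations eliminates T: 77.011 = 11.3 a, so a = 6.8151 m/s².

6.82 m/s²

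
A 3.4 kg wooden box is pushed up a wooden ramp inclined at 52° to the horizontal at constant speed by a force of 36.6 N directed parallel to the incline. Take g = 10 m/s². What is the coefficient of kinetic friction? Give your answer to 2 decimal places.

0.47

At constant speed ΣF = 0 along the incline. The applied 36.6 N acts up the slope; the weight component mg sin 52° = 26.792 N and kinetic friction μN both act down the slope.
So 36.6 = 26.792 + μ × 20.932, giving μ = (36.6 − 26.792) / 20.932 = 0.4686.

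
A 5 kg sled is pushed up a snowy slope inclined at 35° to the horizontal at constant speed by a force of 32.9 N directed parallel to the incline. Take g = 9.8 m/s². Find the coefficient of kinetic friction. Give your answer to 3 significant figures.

At constant speed ΣF = 0 along the incline. The applied 32.9 N acts up the slope; the weight component mg sin 35° = 28.105 N and kinetic friction μN both act down the slope.
So 32.9 = 28.105 + μ × 40.138, giving μ = (32.9 − 28.105) / 40.138 = 0.1195.

0.119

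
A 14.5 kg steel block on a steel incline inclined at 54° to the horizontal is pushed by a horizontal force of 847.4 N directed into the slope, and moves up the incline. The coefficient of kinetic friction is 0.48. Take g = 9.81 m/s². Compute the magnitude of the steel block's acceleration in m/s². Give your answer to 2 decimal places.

The horizontal push has components F cos 54° = 847.4 × 0.5878 = 498.102 N up the incline and F sin 54° = 847.4 × 0.8090 = 685.547 N pressing into the surface.
The normal force is therefore N = mg cos 54° + F sin 54° = 83.612 + 685.547 = 769.159 N, and kinetic friction down the slope is μN = 0.48 × 769.159 = 369.196 N.
Along the incline: F cos 54° − mg sin 54° − μN = ma, so 498.102 − 115.076 − 369.196 = 14.5 a, giving a = 0.9538 m/s².

0.95 m/s²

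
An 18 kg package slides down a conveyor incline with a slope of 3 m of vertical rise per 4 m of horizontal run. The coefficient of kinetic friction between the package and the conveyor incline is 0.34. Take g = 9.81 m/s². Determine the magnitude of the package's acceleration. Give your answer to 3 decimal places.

Resolving the weight along the incline: the component pulling the package down the slope is mg sin 36.87° = 18 × 9.81 × 0.6000 = 105.948 N, and the normal force is N = mg cos 36.87° = 18 × 9.81 × 0.8000 = 141.264 N.
Kinetic friction acts up the slope with magnitude f = μN = 0.34 × 141.264 = 48.030 N.
Net force along the incline is 105.948 − 48.030 = 57.918 N, so a = 57.918 / 18 = 3.2177 m/s².

3.218 m/s²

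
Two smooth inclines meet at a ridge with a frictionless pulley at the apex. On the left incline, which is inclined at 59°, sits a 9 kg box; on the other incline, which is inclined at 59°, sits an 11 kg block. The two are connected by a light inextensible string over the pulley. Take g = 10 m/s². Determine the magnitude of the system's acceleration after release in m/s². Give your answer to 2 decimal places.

0.86 m/s²

Resolve each weight along its own incline: the 9 kg mass has component 9 × 10 × sin 59° = 77.145 N down its slope, and the 11 kg mass has 11 × 10 × sin 59° = 94.288 N down its slope.
The 11 kg side's 94.288 N exceeds the other side's 77.145 N, so that mass slides down and the 9 kg mass slides up. Taking that direction as positive, Newton's second law for the whole system gives 94.288 − 77.145 = (9 + 11) a, so a = 17.143 / 20 = 0.8572 m/s².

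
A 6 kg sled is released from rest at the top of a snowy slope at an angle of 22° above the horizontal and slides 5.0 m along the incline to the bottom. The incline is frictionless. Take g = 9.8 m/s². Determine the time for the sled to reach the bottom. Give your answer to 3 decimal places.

The weight component along the incline is mg sin 22° = 22.027 N and the normal force is N = mg cos 22° = 54.518 N.
With no friction, a = g sin 22° = 3.6711 m/s².
Starting from rest, L = ½at², so t = √(2L/a) = √(2 × 5.0 / 3.6711) = 1.6504 s.

1.650 s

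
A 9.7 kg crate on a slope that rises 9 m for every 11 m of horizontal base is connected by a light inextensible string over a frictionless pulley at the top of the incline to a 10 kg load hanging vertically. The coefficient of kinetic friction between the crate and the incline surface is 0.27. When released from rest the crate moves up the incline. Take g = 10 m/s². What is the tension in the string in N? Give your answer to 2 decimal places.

For the crate on the incline: the weight component along the slope is m₁g sin 39.29° = 9.7 × 10 × 0.6332 = 61.420 N and the normal force is N = m₁g cos 39.29° = 75.074 N.
Kinetic friction opposes the crate's motion up the incline: f = μN = 0.27 × 75.074 = 20.270 N acting down the slope.
Newton's second law for the crate (up-slope positive): T − 61.420 − 20.270 = 9.7 a. For the hanging load (downward positive): 10 × 10 − T = 10 a.
Adding the two equations eliminates T: 18.310 = 19.7 a, so a = 0.9294 m/s².
Then from the hanging load's equation, T = 10 × (10 − 0.9294) = 90.706 N.

90.71 N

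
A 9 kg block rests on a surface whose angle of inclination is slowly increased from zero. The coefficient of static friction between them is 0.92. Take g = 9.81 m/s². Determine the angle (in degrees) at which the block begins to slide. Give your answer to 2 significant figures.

At the threshold of sliding, static friction is at its maximum μ_s N and exactly balances the weight component along the incline: mg sin θ = μ_s mg cos θ.
Hence tan θ = μ_s = 0.92, so θ = arctan(0.92) = 42.6141°.

43°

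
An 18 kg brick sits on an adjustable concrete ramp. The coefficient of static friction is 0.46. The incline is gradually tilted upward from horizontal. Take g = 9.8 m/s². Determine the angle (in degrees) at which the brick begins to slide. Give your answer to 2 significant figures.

At the threshold of sliding, static friction is at its maximum μ_s N and exactly balances the weight component along the incline: mg sin θ = μ_s mg cos θ.
Hence tan θ = μ_s = 0.46, so θ = arctan(0.46) = 24.7024°.

25°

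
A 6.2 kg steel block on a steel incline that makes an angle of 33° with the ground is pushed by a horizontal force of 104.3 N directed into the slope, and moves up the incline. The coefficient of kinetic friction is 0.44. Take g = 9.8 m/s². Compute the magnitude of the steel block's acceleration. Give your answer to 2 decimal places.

The horizontal push has components F cos 33° = 104.3 × 0.8387 = 87.476 N up the incline and F sin 33° = 104.3 × 0.5446 = 56.802 N pressing into the surface.
The normal force is therefore N = mg cos 33° + F sin 33° = 50.959 + 56.802 = 107.761 N, and kinetic friction down the slope is μN = 0.44 × 107.761 = 47.415 N.
Along the incline: F cos 33° − mg sin 33° − μN = ma, so 87.476 − 33.090 − 47.415 = 6.2 a, giving a = 1.1244 m/s².

1.12 m/s²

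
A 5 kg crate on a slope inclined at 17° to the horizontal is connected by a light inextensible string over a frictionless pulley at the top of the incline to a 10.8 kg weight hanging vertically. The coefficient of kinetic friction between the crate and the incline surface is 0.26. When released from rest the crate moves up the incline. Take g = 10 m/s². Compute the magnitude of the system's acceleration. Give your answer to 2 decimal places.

5.12 m/s²

For the crate on the incline: the weight component along the slope is m₁g sin 17° = 5 × 10 × 0.2924 = 14.620 N and the normal force is N = m₁g cos 17° = 47.815 N.
Kinetic friction opposes the crate's motion up the incline: f = μN = 0.26 × 47.815 = 12.432 N acting down the slope.
Newton's second law for the crate (up-slope positive): T − 14.620 − 12.432 = 5 a. For the hanging weight (downward positive): 10.8 × 10 − T = 10.8 a.
Adding the two equations eliminates T: 80.948 = 15.8 a, so a = 5.1233 m/s².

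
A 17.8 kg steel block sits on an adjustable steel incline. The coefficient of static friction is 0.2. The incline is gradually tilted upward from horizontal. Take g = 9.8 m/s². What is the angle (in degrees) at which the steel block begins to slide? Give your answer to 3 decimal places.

At the threshold of sliding, static friction is at its maximum μ_s N and exactly balances the weight component along the incline: mg sin θ = μ_s mg cos θ.
Hence tan θ = μ_s = 0.2, so θ = arctan(0.2) = 11.3099°.

11.310°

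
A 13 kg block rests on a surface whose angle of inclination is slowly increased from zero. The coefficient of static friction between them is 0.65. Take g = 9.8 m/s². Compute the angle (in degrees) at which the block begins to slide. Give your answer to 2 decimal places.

At the threshold of sliding, static friction is at its maximum μ_s N and exactly balances the weight component along the incline: mg sin θ = μ_s mg cos θ.
Hence tan θ = μ_s = 0.65, so θ = arctan(0.65) = 33.0239°.

33.02°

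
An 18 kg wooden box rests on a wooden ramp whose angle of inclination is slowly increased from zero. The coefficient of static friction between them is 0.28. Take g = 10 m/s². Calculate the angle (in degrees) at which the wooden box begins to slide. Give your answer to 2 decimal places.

At the threshold of sliding, static friction is at its maximum μ_s N and exactly balances the weight component along the incline: mg sin θ = μ_s mg cos θ.
Hence tan θ = μ_s = 0.28, so θ = arctan(0.28) = 15.6422°.

15.64°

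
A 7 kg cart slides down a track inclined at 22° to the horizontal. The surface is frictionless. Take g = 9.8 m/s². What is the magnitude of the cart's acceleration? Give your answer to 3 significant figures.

Resolving the weight along the incline: the component pulling the cart down the slope is mg sin 22° = 7 × 9.8 × 0.3746 = 25.698 N, and the normal force is N = mg cos 22° = 7 × 9.8 × 0.9272 = 63.606 N.
With no friction the net force along the incline is 25.698 N, so a = g sin 22° = 25.698 / 7 = 3.6711 m/s².

3.67 m/s²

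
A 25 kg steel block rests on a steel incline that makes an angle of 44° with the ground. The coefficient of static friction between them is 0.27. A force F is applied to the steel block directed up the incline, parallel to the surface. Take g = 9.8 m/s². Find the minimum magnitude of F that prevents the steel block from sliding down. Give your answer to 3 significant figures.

The normal force is N = mg cos 44° = 176.238 N. With F at its minimum the steel block is on the verge of sliding down, so static friction is at its maximum μ_s N = 0.27 × 176.238 = 47.584 N and acts up the slope.
Equilibrium along the incline: F + μ_s N = mg sin 44°, so F = 170.191 − 47.584 = 122.607 N.

123 N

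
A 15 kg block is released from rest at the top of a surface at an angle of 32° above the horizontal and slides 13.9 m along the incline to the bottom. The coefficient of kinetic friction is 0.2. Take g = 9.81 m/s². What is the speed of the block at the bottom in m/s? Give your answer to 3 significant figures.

The weight component along the incline is mg sin 32° = 77.978 N and the normal force is N = mg cos 32° = 124.790 N.
Friction up the slope is f = μN = 0.2 × 124.790 = 24.958 N, so the net downslope force is 77.978 − 24.958 = 53.020 N and a = 53.020 / 15 = 3.5347 m/s².
Starting from rest over a distance of 13.9 m, v² = 2aL = 2 × 3.5347 × 13.9 = 98.2647, so v = 9.9129 m/s.

9.91 m/s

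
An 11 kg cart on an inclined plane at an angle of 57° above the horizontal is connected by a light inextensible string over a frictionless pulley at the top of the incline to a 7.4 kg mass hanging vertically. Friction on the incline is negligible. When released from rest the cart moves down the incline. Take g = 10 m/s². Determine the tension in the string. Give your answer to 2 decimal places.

81.34 N

For the cart on the incline: the weight component along the slope is m₁g sin 57° = 11 × 10 × 0.8387 = 92.257 N and the normal force is N = m₁g cos 57° = 59.910 N.
Newton's second law for the cart (down-slope positive): 92.257 − T = 11 a. For the hanging mass (upward positive): T − 7.4 × 10 = 7.4 a.
Adding the two equations eliminates T: 18.257 = 18.4 a, so a = 0.9922 m/s².
Then from the hanging mass's equation, T = 7.4 × (10 + 0.9922) = 81.342 N.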